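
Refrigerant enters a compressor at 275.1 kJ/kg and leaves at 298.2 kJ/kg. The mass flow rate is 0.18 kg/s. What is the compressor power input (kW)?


dh = 298.2 - 275.1 = 23.1 kJ/kg
W = m_dot * dh = 0.18 * 23.1 = 4.16 kW

4.16


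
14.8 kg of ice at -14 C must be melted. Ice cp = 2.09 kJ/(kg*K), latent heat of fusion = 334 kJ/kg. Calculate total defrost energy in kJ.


Sensible heat = cp * dT = 2.09 * 14 = 29.26 kJ/kg
Total per kg = 29.26 + 334 = 363.26 kJ/kg
Q = m * total = 14.8 * 363.26
Q = 5376.2 kJ

5376.2


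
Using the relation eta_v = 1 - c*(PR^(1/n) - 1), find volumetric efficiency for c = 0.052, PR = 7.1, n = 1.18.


PR^(1/n) = 7.1^(1/1.18) = 5.26508492
eta_v = 1 - 0.052 * (5.26508492 - 1)
eta_v = 0.7782

0.7782


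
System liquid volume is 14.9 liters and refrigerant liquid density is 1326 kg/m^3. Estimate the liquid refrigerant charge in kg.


Charge = V * rho / 1000
Charge = 14.9 * 1326 / 1000
Charge = 19.76 kg

19.76


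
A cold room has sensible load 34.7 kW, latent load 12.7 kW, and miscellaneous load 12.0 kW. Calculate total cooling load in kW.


Q_total = Q_s + Q_l + Q_misc
Q_total = 34.7 + 12.7 + 12.0
Q_total = 59.4 kW

59.4


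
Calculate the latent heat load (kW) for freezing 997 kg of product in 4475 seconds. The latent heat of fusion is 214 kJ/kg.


Q_lat = m * h_fg / t
Q_lat = 997 * 214 / 4475
Q_lat = 47.68 kW

47.68


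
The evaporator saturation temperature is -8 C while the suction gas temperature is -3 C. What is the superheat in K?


Superheat = T_suction - T_evap
Superheat = -3 - (-8)
Superheat = 5 K

5


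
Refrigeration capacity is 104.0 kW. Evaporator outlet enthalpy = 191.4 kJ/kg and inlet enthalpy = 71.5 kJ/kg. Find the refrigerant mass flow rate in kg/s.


dh = 191.4 - 71.5 = 119.9 kJ/kg
m_dot = Q / dh = 104.0 / 119.9 = 0.8674 kg/s

0.8674


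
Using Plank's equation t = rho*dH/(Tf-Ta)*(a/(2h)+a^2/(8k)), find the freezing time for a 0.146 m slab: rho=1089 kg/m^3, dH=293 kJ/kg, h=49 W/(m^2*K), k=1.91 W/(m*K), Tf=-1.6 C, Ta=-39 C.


dT = -1.6 - (-39) = 37.4 K
term1 = a/(2h) = 0.146/(2*49) = 0.001489795918
term2 = a^2/(8k) = 0.146^2/(8*1.91) = 0.001395026178
t = rho*dH*1000/dT * (term1 + term2)
t = 1089*293*1000/37.4 * (0.001489795918 + 0.001395026178)
t = 24612 s

24612


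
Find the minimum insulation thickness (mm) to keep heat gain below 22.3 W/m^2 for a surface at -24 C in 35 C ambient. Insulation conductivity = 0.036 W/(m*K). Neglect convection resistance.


dT = 35 - (-24) = 59 K
thickness = k * dT / q_max * 1000
thickness = 0.036 * 59 / 22.3 * 1000
thickness = 95.2 mm

95.2


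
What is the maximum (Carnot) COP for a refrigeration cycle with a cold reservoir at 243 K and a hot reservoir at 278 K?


dT = 278 - 243 = 35 K
COP_carnot = T_cold / dT = 243 / 35
COP_carnot = 6.943

6.943


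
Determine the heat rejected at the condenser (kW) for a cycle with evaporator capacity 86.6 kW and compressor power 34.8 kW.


Q_cond = Q_evap + W
Q_cond = 86.6 + 34.8
Q_cond = 121.4 kW

121.4


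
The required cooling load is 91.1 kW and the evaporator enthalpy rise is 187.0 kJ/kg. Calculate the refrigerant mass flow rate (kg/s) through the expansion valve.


m_dot = Q / dh
m_dot = 91.1 / 187.0
m_dot = 0.4872 kg/s

0.4872


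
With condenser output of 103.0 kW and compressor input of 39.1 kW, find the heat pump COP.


COP_hp = Q_cond / W
COP_hp = 103.0 / 39.1
COP_hp = 2.634

2.634


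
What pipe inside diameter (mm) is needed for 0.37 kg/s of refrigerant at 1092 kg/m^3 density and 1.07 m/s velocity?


A = m_dot / (rho * v) = 0.37 / (1092 * 1.07) = 0.0003166615316 m^2
d = sqrt(4*A/pi) * 1000
d = 20.1 mm

20.1


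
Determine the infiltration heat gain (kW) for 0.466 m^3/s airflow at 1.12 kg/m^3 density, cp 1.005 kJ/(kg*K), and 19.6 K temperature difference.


Q = V_dot * rho * cp * dT
Q = 0.466 * 1.12 * 1.005 * 19.6
Q = 10.281 kW

10.281


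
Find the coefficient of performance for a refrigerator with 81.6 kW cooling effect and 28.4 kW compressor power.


COP = Q_evap / W
COP = 81.6 / 28.4
COP = 2.873

2.873


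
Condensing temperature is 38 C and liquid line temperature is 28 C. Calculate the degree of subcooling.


Subcooling = T_cond - T_liquid
Subcooling = 38 - 28
Subcooling = 10 K

10


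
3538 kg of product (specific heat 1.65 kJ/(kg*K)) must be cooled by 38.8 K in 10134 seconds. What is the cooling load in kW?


Q = m * cp * dT / t
Q = 3538 * 1.65 * 38.8 / 10134
Q = 22.351 kW

22.351


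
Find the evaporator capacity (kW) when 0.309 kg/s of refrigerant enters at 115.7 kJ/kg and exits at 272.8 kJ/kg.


dh = 272.8 - 115.7 = 157.1 kJ/kg
Q_evap = m_dot * dh = 0.309 * 157.1
Q_evap = 48.54 kW

48.54


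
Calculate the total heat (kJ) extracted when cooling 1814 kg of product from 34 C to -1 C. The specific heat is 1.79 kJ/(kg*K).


dT = 34 - (-1) = 35 K
Q = m * cp * dT = 1814 * 1.79 * 35
Q = 113647 kJ

113647


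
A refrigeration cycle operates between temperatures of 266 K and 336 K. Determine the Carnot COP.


dT = 336 - 266 = 70 K
COP_carnot = T_cold / dT = 266 / 70
COP_carnot = 3.8

3.8


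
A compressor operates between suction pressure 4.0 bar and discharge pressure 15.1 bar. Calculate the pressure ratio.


PR = P_high / P_low
PR = 15.1 / 4.0
PR = 3.775

3.775


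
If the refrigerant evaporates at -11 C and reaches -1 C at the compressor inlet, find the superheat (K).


Superheat = T_suction - T_evap
Superheat = -1 - (-11)
Superheat = 10 K

10


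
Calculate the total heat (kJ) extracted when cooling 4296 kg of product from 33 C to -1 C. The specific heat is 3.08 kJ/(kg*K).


dT = 33 - (-1) = 34 K
Q = m * cp * dT = 4296 * 3.08 * 34
Q = 449877 kJ

449877


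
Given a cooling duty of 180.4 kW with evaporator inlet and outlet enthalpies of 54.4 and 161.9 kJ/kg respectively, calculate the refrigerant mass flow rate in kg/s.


dh = 161.9 - 54.4 = 107.5 kJ/kg
m_dot = Q / dh = 180.4 / 107.5 = 1.6781 kg/s

1.6781


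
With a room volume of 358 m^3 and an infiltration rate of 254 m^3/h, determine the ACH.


ACH = flow / volume
ACH = 254 / 358
ACH = 0.709

0.709


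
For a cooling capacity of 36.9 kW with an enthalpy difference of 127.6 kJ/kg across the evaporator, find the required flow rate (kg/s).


m_dot = Q / dh
m_dot = 36.9 / 127.6
m_dot = 0.2892 kg/s

0.2892


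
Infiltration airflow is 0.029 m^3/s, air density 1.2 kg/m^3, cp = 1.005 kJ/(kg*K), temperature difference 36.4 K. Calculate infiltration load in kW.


Q = V_dot * rho * cp * dT
Q = 0.029 * 1.2 * 1.005 * 36.4
Q = 1.273 kW

1.273


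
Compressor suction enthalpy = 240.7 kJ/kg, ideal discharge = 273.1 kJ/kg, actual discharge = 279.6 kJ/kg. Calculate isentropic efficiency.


dh_ideal = 273.1 - 240.7 = 32.4 kJ/kg
dh_actual = 279.6 - 240.7 = 38.9 kJ/kg
eta_s = dh_ideal / dh_actual = 32.4 / 38.9
eta_s = 0.8329

0.8329


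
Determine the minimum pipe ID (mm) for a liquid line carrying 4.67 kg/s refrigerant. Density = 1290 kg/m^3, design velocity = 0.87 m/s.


A = m_dot / (rho * v) = 4.67 / (1290 * 0.87) = 0.004161097746 m^2
d = sqrt(4*A/pi) * 1000
d = 72.8 mm

72.8


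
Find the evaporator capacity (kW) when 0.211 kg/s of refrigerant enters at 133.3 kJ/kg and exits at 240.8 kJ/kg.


dh = 240.8 - 133.3 = 107.5 kJ/kg
Q_evap = m_dot * dh = 0.211 * 107.5
Q_evap = 22.68 kW

22.68


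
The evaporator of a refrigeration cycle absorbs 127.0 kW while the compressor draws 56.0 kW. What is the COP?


COP = Q_evap / W
COP = 127.0 / 56.0
COP = 2.268

2.268


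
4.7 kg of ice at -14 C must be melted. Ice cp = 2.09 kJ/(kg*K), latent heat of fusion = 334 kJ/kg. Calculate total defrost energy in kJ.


Sensible heat = cp * dT = 2.09 * 14 = 29.26 kJ/kg
Total per kg = 29.26 + 334 = 363.26 kJ/kg
Q = m * total = 4.7 * 363.26
Q = 1707.3 kJ

1707.3


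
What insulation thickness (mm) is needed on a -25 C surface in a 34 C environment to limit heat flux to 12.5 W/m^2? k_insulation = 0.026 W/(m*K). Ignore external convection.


dT = 34 - (-25) = 59 K
thickness = k * dT / q_max * 1000
thickness = 0.026 * 59 / 12.5 * 1000
thickness = 122.7 mm

122.7


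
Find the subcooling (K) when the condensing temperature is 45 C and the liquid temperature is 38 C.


Subcooling = T_cond - T_liquid
Subcooling = 45 - 38
Subcooling = 7 K

7


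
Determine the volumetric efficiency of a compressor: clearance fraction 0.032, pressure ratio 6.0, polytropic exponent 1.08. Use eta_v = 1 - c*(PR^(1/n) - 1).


PR^(1/n) = 6.0^(1/1.08) = 5.25424618
eta_v = 1 - 0.032 * (5.25424618 - 1)
eta_v = 0.8639

0.8639


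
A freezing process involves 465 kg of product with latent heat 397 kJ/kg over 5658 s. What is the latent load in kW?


Q_lat = m * h_fg / t
Q_lat = 465 * 397 / 5658
Q_lat = 32.63 kW

32.63


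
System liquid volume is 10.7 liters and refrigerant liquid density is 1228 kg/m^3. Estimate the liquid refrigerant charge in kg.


Charge = V * rho / 1000
Charge = 10.7 * 1228 / 1000
Charge = 13.14 kg

13.14


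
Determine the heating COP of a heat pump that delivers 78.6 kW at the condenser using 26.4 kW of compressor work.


COP_hp = Q_cond / W
COP_hp = 78.6 / 26.4
COP_hp = 2.977

2.977


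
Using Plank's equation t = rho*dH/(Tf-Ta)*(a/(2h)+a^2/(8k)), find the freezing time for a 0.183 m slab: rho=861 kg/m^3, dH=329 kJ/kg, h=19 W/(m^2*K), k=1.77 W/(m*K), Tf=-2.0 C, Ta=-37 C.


dT = -2.0 - (-37) = 35.0 K
term1 = a/(2h) = 0.183/(2*19) = 0.004815789474
term2 = a^2/(8k) = 0.183^2/(8*1.77) = 0.002365042373
t = rho*dH*1000/dT * (term1 + term2)
t = 861*329*1000/35.0 * (0.004815789474 + 0.002365042373)
t = 58117 s

58117


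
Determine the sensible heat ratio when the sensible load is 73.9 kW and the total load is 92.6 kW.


SHR = Q_sensible / Q_total
SHR = 73.9 / 92.6
SHR = 0.798

0.798


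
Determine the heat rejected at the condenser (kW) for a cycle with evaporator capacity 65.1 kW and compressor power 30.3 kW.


Q_cond = Q_evap + W
Q_cond = 65.1 + 30.3
Q_cond = 95.4 kW

95.4


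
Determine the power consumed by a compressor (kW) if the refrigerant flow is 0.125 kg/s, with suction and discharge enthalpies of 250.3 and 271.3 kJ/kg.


dh = 271.3 - 250.3 = 21.0 kJ/kg
W = m_dot * dh = 0.125 * 21.0 = 2.63 kW

2.63


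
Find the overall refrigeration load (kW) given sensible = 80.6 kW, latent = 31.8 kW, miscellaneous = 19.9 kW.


Q_total = Q_s + Q_l + Q_misc
Q_total = 80.6 + 31.8 + 19.9
Q_total = 132.3 kW

132.3


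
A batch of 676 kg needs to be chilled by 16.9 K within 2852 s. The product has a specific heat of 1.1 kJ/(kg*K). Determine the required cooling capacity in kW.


Q = m * cp * dT / t
Q = 676 * 1.1 * 16.9 / 2852
Q = 4.406 kW

4.406


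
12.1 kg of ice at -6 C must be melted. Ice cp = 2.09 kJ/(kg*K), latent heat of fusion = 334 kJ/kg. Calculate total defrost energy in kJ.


Sensible heat = cp * dT = 2.09 * 6 = 12.54 kJ/kg
Total per kg = 12.54 + 334 = 346.54 kJ/kg
Q = m * total = 12.1 * 346.54
Q = 4193.1 kJ

4193.1


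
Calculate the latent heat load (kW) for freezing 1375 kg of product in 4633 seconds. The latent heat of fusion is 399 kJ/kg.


Q_lat = m * h_fg / t
Q_lat = 1375 * 399 / 4633
Q_lat = 118.42 kW

118.42


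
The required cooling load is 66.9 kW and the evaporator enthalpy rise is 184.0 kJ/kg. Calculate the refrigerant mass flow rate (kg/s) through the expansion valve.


m_dot = Q / dh
m_dot = 66.9 / 184.0
m_dot = 0.3636 kg/s

0.3636


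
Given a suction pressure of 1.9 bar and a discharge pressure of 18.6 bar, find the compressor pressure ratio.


PR = P_high / P_low
PR = 18.6 / 1.9
PR = 9.789

9.789


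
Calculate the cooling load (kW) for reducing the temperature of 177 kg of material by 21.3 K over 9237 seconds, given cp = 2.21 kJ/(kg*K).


Q = m * cp * dT / t
Q = 177 * 2.21 * 21.3 / 9237
Q = 0.902 kW

0.902


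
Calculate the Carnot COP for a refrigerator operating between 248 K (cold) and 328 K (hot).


dT = 328 - 248 = 80 K
COP_carnot = T_cold / dT = 248 / 80
COP_carnot = 3.1

3.1


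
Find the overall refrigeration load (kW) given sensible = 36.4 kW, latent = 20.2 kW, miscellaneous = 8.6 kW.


Q_total = Q_s + Q_l + Q_misc
Q_total = 36.4 + 20.2 + 8.6
Q_total = 65.2 kW

65.2


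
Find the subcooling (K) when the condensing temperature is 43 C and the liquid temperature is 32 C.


Subcooling = T_cond - T_liquid
Subcooling = 43 - 32
Subcooling = 11 K

11


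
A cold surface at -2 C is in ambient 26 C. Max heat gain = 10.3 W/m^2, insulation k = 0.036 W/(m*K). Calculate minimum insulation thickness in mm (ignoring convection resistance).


dT = 26 - (-2) = 28 K
thickness = k * dT / q_max * 1000
thickness = 0.036 * 28 / 10.3 * 1000
thickness = 97.9 mm

97.9


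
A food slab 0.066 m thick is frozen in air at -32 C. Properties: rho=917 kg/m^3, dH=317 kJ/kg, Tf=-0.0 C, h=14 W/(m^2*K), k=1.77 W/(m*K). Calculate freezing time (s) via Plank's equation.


dT = -0.0 - (-32) = 32.0 K
term1 = a/(2h) = 0.066/(2*14) = 0.002357142857
term2 = a^2/(8k) = 0.066^2/(8*1.77) = 0.0003076271186
t = rho*dH*1000/dT * (term1 + term2)
t = 917*317*1000/32.0 * (0.002357142857 + 0.0003076271186)
t = 24207 s

24207


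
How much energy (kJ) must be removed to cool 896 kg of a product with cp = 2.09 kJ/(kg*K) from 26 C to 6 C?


dT = 26 - (6) = 20 K
Q = m * cp * dT = 896 * 2.09 * 20
Q = 37453 kJ

37453


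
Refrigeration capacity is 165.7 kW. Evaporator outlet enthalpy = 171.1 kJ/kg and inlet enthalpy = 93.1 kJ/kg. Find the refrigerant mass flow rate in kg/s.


dh = 171.1 - 93.1 = 78.0 kJ/kg
m_dot = Q / dh = 165.7 / 78.0 = 2.1244 kg/s

2.1244


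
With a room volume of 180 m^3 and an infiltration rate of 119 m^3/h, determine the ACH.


ACH = flow / volume
ACH = 119 / 180
ACH = 0.661

0.661


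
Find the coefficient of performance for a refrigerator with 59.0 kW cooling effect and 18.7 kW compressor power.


COP = Q_evap / W
COP = 59.0 / 18.7
COP = 3.155

3.155


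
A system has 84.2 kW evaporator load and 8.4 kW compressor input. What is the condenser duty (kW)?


Q_cond = Q_evap + W
Q_cond = 84.2 + 8.4
Q_cond = 92.6 kW

92.6


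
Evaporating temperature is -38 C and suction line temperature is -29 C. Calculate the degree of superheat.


Superheat = T_suction - T_evap
Superheat = -29 - (-38)
Superheat = 9 K

9


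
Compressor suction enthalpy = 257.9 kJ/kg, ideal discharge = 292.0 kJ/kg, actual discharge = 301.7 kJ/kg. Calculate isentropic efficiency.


dh_ideal = 292.0 - 257.9 = 34.1 kJ/kg
dh_actual = 301.7 - 257.9 = 43.8 kJ/kg
eta_s = dh_ideal / dh_actual = 34.1 / 43.8
eta_s = 0.7785

0.7785


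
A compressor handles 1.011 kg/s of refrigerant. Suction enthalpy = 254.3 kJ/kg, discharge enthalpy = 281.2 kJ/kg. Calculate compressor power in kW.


dh = 281.2 - 254.3 = 26.9 kJ/kg
W = m_dot * dh = 1.011 * 26.9 = 27.2 kW

27.2


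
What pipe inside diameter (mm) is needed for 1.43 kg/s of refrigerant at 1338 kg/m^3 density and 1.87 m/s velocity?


A = m_dot / (rho * v) = 1.43 / (1338 * 1.87) = 0.0005715290601 m^2
d = sqrt(4*A/pi) * 1000
d = 27.0 mm

27.0


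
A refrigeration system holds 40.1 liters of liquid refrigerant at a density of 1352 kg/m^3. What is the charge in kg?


Charge = V * rho / 1000
Charge = 40.1 * 1352 / 1000
Charge = 54.22 kg

54.22


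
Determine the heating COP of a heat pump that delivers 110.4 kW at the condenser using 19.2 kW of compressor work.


COP_hp = Q_cond / W
COP_hp = 110.4 / 19.2
COP_hp = 5.75

5.75


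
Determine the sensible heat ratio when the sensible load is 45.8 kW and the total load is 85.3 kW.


SHR = Q_sensible / Q_total
SHR = 45.8 / 85.3
SHR = 0.537

0.537


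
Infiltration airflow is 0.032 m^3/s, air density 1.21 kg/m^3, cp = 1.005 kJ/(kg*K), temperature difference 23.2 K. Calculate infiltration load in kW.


Q = V_dot * rho * cp * dT
Q = 0.032 * 1.21 * 1.005 * 23.2
Q = 0.903 kW

0.903


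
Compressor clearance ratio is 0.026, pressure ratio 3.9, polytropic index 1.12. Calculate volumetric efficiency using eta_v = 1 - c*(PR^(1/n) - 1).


PR^(1/n) = 3.9^(1/1.12) = 3.37082539
eta_v = 1 - 0.026 * (3.37082539 - 1)
eta_v = 0.9384

0.9384


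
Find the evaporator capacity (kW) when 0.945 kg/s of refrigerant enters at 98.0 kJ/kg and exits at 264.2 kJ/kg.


dh = 264.2 - 98.0 = 166.2 kJ/kg
Q_evap = m_dot * dh = 0.945 * 166.2
Q_evap = 157.06 kW

157.06


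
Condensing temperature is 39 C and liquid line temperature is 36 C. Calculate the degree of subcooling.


Subcooling = T_cond - T_liquid
Subcooling = 39 - 36
Subcooling = 3 K

3


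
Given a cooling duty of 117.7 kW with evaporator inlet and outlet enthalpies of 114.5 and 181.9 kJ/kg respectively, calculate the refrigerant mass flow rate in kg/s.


dh = 181.9 - 114.5 = 67.4 kJ/kg
m_dot = Q / dh = 117.7 / 67.4 = 1.7463 kg/s

1.7463


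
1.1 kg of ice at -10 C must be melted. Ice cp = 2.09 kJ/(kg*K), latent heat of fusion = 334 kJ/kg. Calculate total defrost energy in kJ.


Sensible heat = cp * dT = 2.09 * 10 = 20.9 kJ/kg
Total per kg = 20.9 + 334 = 354.9 kJ/kg
Q = m * total = 1.1 * 354.9
Q = 390.4 kJ

390.4


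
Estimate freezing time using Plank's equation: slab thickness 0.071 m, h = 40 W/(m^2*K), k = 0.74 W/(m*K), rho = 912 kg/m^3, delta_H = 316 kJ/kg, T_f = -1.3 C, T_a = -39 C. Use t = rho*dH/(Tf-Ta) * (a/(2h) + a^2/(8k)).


dT = -1.3 - (-39) = 37.7 K
term1 = a/(2h) = 0.071/(2*40) = 0.0008875
term2 = a^2/(8k) = 0.071^2/(8*0.74) = 0.0008515202703
t = rho*dH*1000/dT * (term1 + term2)
t = 912*316*1000/37.7 * (0.0008875 + 0.0008515202703)
t = 13294 s

13294


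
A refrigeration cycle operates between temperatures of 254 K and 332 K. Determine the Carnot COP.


dT = 332 - 254 = 78 K
COP_carnot = T_cold / dT = 254 / 78
COP_carnot = 3.256

3.256


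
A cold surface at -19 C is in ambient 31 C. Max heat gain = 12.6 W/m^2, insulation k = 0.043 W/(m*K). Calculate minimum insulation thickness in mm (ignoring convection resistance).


dT = 31 - (-19) = 50 K
thickness = k * dT / q_max * 1000
thickness = 0.043 * 50 / 12.6 * 1000
thickness = 170.6 mm

170.6


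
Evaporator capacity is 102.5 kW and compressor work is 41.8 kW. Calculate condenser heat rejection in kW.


Q_cond = Q_evap + W
Q_cond = 102.5 + 41.8
Q_cond = 144.3 kW

144.3


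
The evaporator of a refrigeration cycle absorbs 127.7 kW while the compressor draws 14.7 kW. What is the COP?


COP = Q_evap / W
COP = 127.7 / 14.7
COP = 8.687

8.687


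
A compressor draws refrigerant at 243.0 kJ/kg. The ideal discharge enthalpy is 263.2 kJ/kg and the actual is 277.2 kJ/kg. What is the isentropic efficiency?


dh_ideal = 263.2 - 243.0 = 20.2 kJ/kg
dh_actual = 277.2 - 243.0 = 34.2 kJ/kg
eta_s = dh_ideal / dh_actual = 20.2 / 34.2
eta_s = 0.5906

0.5906


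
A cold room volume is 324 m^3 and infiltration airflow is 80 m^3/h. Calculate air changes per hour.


ACH = flow / volume
ACH = 80 / 324
ACH = 0.247

0.247


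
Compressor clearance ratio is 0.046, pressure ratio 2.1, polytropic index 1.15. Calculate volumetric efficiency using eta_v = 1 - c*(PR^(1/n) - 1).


PR^(1/n) = 2.1^(1/1.15) = 1.90629756
eta_v = 1 - 0.046 * (1.90629756 - 1)
eta_v = 0.9583

0.9583


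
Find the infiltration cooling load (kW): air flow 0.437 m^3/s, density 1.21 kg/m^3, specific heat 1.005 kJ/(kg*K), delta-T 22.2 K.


Q = V_dot * rho * cp * dT
Q = 0.437 * 1.21 * 1.005 * 22.2
Q = 11.797 kW

11.797


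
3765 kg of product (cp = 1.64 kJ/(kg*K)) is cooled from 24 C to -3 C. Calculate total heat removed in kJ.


dT = 24 - (-3) = 27 K
Q = m * cp * dT = 3765 * 1.64 * 27
Q = 166714 kJ

166714


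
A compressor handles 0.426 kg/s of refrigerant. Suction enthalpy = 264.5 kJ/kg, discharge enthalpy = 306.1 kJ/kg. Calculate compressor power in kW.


dh = 306.1 - 264.5 = 41.6 kJ/kg
W = m_dot * dh = 0.426 * 41.6 = 17.72 kW

17.72


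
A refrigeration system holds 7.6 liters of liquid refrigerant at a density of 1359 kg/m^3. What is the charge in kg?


Charge = V * rho / 1000
Charge = 7.6 * 1359 / 1000
Charge = 10.33 kg

10.33


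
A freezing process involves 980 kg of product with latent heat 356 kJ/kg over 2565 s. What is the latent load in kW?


Q_lat = m * h_fg / t
Q_lat = 980 * 356 / 2565
Q_lat = 136.02 kW

136.02


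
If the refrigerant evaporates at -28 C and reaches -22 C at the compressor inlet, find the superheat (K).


Superheat = T_suction - T_evap
Superheat = -22 - (-28)
Superheat = 6 K

6


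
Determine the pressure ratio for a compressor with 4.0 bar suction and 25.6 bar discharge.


PR = P_high / P_low
PR = 25.6 / 4.0
PR = 6.4

6.4


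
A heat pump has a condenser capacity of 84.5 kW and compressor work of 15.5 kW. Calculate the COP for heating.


COP_hp = Q_cond / W
COP_hp = 84.5 / 15.5
COP_hp = 5.452

5.452


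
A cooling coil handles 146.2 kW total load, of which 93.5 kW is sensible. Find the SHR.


SHR = Q_sensible / Q_total
SHR = 93.5 / 146.2
SHR = 0.64

0.64


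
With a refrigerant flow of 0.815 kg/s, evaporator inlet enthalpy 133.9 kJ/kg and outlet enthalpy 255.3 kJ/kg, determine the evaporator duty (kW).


dh = 255.3 - 133.9 = 121.4 kJ/kg
Q_evap = m_dot * dh = 0.815 * 121.4
Q_evap = 98.94 kW

98.94


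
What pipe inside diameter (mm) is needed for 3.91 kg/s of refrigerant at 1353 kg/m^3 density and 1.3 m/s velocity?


A = m_dot / (rho * v) = 3.91 / (1353 * 1.3) = 0.002222980272 m^2
d = sqrt(4*A/pi) * 1000
d = 53.2 mm

53.2


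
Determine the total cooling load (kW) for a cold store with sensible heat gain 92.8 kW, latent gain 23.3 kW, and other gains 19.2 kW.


Q_total = Q_s + Q_l + Q_misc
Q_total = 92.8 + 23.3 + 19.2
Q_total = 135.3 kW

135.3


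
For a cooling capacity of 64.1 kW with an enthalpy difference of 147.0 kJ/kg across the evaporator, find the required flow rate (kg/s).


m_dot = Q / dh
m_dot = 64.1 / 147.0
m_dot = 0.4361 kg/s

0.4361


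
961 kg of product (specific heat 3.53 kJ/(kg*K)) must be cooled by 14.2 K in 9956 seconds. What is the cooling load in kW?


Q = m * cp * dT / t
Q = 961 * 3.53 * 14.2 / 9956
Q = 4.838 kW

4.838


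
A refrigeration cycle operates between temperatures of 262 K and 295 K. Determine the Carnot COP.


dT = 295 - 262 = 33 K
COP_carnot = T_cold / dT = 262 / 33
COP_carnot = 7.939

7.939


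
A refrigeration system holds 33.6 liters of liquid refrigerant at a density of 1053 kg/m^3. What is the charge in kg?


Charge = V * rho / 1000
Charge = 33.6 * 1053 / 1000
Charge = 35.38 kg

35.38


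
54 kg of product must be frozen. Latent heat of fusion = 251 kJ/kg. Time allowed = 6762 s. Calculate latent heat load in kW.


Q_lat = m * h_fg / t
Q_lat = 54 * 251 / 6762
Q_lat = 2.0 kW

2.0


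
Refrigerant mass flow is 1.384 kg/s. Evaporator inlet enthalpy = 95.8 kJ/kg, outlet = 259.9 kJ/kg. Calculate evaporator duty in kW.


dh = 259.9 - 95.8 = 164.1 kJ/kg
Q_evap = m_dot * dh = 1.384 * 164.1
Q_evap = 227.11 kW

227.11


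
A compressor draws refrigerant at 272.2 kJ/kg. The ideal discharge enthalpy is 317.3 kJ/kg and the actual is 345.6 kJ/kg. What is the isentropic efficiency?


dh_ideal = 317.3 - 272.2 = 45.1 kJ/kg
dh_actual = 345.6 - 272.2 = 73.4 kJ/kg
eta_s = dh_ideal / dh_actual = 45.1 / 73.4
eta_s = 0.6144

0.6144


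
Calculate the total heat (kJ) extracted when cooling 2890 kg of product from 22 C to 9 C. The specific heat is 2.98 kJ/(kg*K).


dT = 22 - (9) = 13 K
Q = m * cp * dT = 2890 * 2.98 * 13
Q = 111959 kJ

111959


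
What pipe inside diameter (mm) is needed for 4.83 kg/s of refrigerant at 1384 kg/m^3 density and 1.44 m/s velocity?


A = m_dot / (rho * v) = 4.83 / (1384 * 1.44) = 0.002423530829 m^2
d = sqrt(4*A/pi) * 1000
d = 55.5 mm

55.5


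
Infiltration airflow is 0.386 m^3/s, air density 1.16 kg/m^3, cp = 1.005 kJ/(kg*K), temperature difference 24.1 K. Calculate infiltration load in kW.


Q = V_dot * rho * cp * dT
Q = 0.386 * 1.16 * 1.005 * 24.1
Q = 10.845 kW

10.845


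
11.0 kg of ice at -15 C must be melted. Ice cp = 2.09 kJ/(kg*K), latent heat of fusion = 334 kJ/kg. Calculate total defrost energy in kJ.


Sensible heat = cp * dT = 2.09 * 15 = 31.35 kJ/kg
Total per kg = 31.35 + 334 = 365.35 kJ/kg
Q = m * total = 11.0 * 365.35
Q = 4018.9 kJ

4018.9


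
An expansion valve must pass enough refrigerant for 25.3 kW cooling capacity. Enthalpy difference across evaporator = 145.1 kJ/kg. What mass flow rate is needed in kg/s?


m_dot = Q / dh
m_dot = 25.3 / 145.1
m_dot = 0.1744 kg/s

0.1744


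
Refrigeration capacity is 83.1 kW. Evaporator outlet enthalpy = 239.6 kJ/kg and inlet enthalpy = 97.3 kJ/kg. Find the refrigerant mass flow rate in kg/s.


dh = 239.6 - 97.3 = 142.3 kJ/kg
m_dot = Q / dh = 83.1 / 142.3 = 0.584 kg/s

0.584


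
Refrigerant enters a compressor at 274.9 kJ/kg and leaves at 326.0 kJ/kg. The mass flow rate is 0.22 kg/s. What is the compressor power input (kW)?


dh = 326.0 - 274.9 = 51.1 kJ/kg
W = m_dot * dh = 0.22 * 51.1 = 11.24 kW

11.24


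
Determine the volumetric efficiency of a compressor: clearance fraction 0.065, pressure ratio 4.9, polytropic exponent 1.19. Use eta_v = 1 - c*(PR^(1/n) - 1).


PR^(1/n) = 4.9^(1/1.19) = 3.80186513
eta_v = 1 - 0.065 * (3.80186513 - 1)
eta_v = 0.8179

0.8179


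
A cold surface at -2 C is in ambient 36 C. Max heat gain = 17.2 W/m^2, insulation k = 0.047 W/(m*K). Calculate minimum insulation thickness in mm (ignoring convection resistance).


dT = 36 - (-2) = 38 K
thickness = k * dT / q_max * 1000
thickness = 0.047 * 38 / 17.2 * 1000
thickness = 103.8 mm

103.8


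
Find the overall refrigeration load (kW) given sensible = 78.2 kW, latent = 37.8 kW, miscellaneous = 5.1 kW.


Q_total = Q_s + Q_l + Q_misc
Q_total = 78.2 + 37.8 + 5.1
Q_total = 121.1 kW

121.1


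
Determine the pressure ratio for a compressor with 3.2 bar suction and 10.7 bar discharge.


PR = P_high / P_low
PR = 10.7 / 3.2
PR = 3.344

3.344


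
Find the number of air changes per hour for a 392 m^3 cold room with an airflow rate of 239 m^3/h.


ACH = flow / volume
ACH = 239 / 392
ACH = 0.61

0.61


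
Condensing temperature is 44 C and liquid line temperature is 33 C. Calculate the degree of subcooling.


Subcooling = T_cond - T_liquid
Subcooling = 44 - 33
Subcooling = 11 K

11


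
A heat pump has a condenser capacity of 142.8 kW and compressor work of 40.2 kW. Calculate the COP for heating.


COP_hp = Q_cond / W
COP_hp = 142.8 / 40.2
COP_hp = 3.552

3.552


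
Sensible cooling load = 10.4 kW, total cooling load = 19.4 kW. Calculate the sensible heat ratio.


SHR = Q_sensible / Q_total
SHR = 10.4 / 19.4
SHR = 0.536

0.536


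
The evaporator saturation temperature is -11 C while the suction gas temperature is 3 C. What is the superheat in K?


Superheat = T_suction - T_evap
Superheat = 3 - (-11)
Superheat = 14 K

14


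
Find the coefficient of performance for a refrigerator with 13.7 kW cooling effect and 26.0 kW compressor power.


COP = Q_evap / W
COP = 13.7 / 26.0
COP = 0.527

0.527


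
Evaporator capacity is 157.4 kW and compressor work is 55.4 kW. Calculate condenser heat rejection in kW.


Q_cond = Q_evap + W
Q_cond = 157.4 + 55.4
Q_cond = 212.8 kW

212.8


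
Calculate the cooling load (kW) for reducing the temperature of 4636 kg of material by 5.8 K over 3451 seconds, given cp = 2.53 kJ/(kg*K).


Q = m * cp * dT / t
Q = 4636 * 2.53 * 5.8 / 3451
Q = 19.713 kW

19.713


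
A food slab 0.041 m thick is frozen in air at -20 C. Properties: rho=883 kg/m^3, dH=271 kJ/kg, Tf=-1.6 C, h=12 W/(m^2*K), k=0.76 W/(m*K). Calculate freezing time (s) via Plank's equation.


dT = -1.6 - (-20) = 18.4 K
term1 = a/(2h) = 0.041/(2*12) = 0.001708333333
term2 = a^2/(8k) = 0.041^2/(8*0.76) = 0.0002764802632
t = rho*dH*1000/dT * (term1 + term2)
t = 883*271*1000/18.4 * (0.001708333333 + 0.0002764802632)
t = 25813 s

25813


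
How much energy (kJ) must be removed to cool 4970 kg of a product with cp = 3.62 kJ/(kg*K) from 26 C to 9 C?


dT = 26 - (9) = 17 K
Q = m * cp * dT = 4970 * 3.62 * 17
Q = 305854 kJ

305854


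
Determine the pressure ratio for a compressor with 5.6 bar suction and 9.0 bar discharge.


PR = P_high / P_low
PR = 9.0 / 5.6
PR = 1.607

1.607


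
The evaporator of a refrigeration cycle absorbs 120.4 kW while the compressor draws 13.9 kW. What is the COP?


COP = Q_evap / W
COP = 120.4 / 13.9
COP = 8.662

8.662


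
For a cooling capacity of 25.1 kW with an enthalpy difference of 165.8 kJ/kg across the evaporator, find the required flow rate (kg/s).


m_dot = Q / dh
m_dot = 25.1 / 165.8
m_dot = 0.1514 kg/s

0.1514


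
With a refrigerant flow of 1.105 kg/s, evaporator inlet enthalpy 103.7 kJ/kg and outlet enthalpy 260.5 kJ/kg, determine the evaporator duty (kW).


dh = 260.5 - 103.7 = 156.8 kJ/kg
Q_evap = m_dot * dh = 1.105 * 156.8
Q_evap = 173.26 kW

173.26


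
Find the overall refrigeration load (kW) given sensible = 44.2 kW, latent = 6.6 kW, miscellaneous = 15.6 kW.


Q_total = Q_s + Q_l + Q_misc
Q_total = 44.2 + 6.6 + 15.6
Q_total = 66.4 kW

66.4


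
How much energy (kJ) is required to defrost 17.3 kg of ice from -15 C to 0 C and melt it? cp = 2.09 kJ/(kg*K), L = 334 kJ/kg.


Sensible heat = cp * dT = 2.09 * 15 = 31.35 kJ/kg
Total per kg = 31.35 + 334 = 365.35 kJ/kg
Q = m * total = 17.3 * 365.35
Q = 6320.6 kJ

6320.6


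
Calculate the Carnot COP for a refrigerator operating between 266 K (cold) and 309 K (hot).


dT = 309 - 266 = 43 K
COP_carnot = T_cold / dT = 266 / 43
COP_carnot = 6.186

6.186


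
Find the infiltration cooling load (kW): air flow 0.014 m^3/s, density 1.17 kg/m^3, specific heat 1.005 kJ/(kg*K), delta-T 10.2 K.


Q = V_dot * rho * cp * dT
Q = 0.014 * 1.17 * 1.005 * 10.2
Q = 0.168 kW

0.168


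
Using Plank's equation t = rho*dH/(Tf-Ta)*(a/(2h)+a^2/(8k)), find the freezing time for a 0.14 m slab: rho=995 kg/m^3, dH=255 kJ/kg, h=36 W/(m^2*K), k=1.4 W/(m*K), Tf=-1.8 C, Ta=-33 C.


dT = -1.8 - (-33) = 31.2 K
term1 = a/(2h) = 0.14/(2*36) = 0.001944444444
term2 = a^2/(8k) = 0.14^2/(8*1.4) = 0.00175
t = rho*dH*1000/dT * (term1 + term2)
t = 995*255*1000/31.2 * (0.001944444444 + 0.00175)
t = 30044 s

30044


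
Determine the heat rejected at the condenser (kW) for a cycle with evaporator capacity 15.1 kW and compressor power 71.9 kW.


Q_cond = Q_evap + W
Q_cond = 15.1 + 71.9
Q_cond = 87.0 kW

87.0


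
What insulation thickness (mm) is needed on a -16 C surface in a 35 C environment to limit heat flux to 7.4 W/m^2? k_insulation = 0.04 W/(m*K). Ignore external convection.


dT = 35 - (-16) = 51 K
thickness = k * dT / q_max * 1000
thickness = 0.04 * 51 / 7.4 * 1000
thickness = 275.7 mm

275.7


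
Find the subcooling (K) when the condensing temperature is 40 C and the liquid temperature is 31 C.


Subcooling = T_cond - T_liquid
Subcooling = 40 - 31
Subcooling = 9 K

9


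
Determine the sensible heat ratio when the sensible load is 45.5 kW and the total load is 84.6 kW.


SHR = Q_sensible / Q_total
SHR = 45.5 / 84.6
SHR = 0.538

0.538


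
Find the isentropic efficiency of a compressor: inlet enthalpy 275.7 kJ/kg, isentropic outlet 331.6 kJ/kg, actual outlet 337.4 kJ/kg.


dh_ideal = 331.6 - 275.7 = 55.9 kJ/kg
dh_actual = 337.4 - 275.7 = 61.7 kJ/kg
eta_s = dh_ideal / dh_actual = 55.9 / 61.7
eta_s = 0.906

0.906


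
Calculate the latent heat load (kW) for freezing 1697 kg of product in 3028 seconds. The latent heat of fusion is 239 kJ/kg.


Q_lat = m * h_fg / t
Q_lat = 1697 * 239 / 3028
Q_lat = 133.94 kW

133.94


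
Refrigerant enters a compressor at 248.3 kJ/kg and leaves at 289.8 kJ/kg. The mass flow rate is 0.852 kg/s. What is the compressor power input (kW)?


dh = 289.8 - 248.3 = 41.5 kJ/kg
W = m_dot * dh = 0.852 * 41.5 = 35.36 kW

35.36


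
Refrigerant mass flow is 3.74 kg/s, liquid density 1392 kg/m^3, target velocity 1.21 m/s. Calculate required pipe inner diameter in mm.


A = m_dot / (rho * v) = 3.74 / (1392 * 1.21) = 0.002220480669 m^2
d = sqrt(4*A/pi) * 1000
d = 53.2 mm

53.2


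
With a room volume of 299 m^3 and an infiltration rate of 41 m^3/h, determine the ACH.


ACH = flow / volume
ACH = 41 / 299
ACH = 0.137

0.137


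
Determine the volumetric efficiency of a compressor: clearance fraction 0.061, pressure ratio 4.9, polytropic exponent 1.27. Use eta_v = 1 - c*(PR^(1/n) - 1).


PR^(1/n) = 4.9^(1/1.27) = 3.49511508
eta_v = 1 - 0.061 * (3.49511508 - 1)
eta_v = 0.8478

0.8478


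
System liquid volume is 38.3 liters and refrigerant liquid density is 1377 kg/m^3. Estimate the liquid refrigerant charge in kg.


Charge = V * rho / 1000
Charge = 38.3 * 1377 / 1000
Charge = 52.74 kg

52.74


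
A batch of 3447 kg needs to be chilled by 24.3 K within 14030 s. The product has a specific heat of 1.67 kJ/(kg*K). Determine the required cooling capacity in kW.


Q = m * cp * dT / t
Q = 3447 * 1.67 * 24.3 / 14030
Q = 9.97 kW

9.97


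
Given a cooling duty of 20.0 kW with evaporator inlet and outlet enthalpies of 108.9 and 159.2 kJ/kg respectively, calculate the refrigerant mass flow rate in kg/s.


dh = 159.2 - 108.9 = 50.3 kJ/kg
m_dot = Q / dh = 20.0 / 50.3 = 0.3976 kg/s

0.3976


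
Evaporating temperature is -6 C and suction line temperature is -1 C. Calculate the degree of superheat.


Superheat = T_suction - T_evap
Superheat = -1 - (-6)
Superheat = 5 K

5


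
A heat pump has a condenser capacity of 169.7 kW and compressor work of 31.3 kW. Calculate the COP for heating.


COP_hp = Q_cond / W
COP_hp = 169.7 / 31.3
COP_hp = 5.422

5.422


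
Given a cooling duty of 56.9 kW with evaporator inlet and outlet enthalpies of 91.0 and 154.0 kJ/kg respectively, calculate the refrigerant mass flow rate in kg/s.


dh = 154.0 - 91.0 = 63.0 kJ/kg
m_dot = Q / dh = 56.9 / 63.0 = 0.9032 kg/s

0.9032


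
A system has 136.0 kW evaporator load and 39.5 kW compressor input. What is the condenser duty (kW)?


Q_cond = Q_evap + W
Q_cond = 136.0 + 39.5
Q_cond = 175.5 kW

175.5


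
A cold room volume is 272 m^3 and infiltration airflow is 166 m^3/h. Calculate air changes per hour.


ACH = flow / volume
ACH = 166 / 272
ACH = 0.61

0.61


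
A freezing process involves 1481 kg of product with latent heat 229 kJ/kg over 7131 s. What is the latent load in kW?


Q_lat = m * h_fg / t
Q_lat = 1481 * 229 / 7131
Q_lat = 47.56 kW

47.56


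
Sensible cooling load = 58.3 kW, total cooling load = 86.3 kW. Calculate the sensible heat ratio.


SHR = Q_sensible / Q_total
SHR = 58.3 / 86.3
SHR = 0.676

0.676


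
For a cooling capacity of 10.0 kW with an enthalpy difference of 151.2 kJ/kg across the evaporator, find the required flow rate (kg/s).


m_dot = Q / dh
m_dot = 10.0 / 151.2
m_dot = 0.0661 kg/s

0.0661


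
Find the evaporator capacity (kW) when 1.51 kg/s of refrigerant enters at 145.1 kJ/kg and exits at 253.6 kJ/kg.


dh = 253.6 - 145.1 = 108.5 kJ/kg
Q_evap = m_dot * dh = 1.51 * 108.5
Q_evap = 163.84 kW

163.84


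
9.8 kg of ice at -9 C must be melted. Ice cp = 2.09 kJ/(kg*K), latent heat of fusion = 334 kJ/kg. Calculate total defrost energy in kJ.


Sensible heat = cp * dT = 2.09 * 9 = 18.81 kJ/kg
Total per kg = 18.81 + 334 = 352.81 kJ/kg
Q = m * total = 9.8 * 352.81
Q = 3457.5 kJ

3457.5


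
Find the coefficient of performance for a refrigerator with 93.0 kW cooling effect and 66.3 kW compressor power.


COP = Q_evap / W
COP = 93.0 / 66.3
COP = 1.403

1.403


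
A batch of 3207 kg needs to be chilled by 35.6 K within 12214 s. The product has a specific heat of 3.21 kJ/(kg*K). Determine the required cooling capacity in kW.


Q = m * cp * dT / t
Q = 3207 * 3.21 * 35.6 / 12214
Q = 30.005 kW

30.005


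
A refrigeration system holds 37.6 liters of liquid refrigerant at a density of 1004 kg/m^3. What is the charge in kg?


Charge = V * rho / 1000
Charge = 37.6 * 1004 / 1000
Charge = 37.75 kg

37.75


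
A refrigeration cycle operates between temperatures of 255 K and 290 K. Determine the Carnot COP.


dT = 290 - 255 = 35 K
COP_carnot = T_cold / dT = 255 / 35
COP_carnot = 7.286

7.286


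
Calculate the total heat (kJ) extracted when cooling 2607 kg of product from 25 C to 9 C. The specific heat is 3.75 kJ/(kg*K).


dT = 25 - (9) = 16 K
Q = m * cp * dT = 2607 * 3.75 * 16
Q = 156420 kJ

156420


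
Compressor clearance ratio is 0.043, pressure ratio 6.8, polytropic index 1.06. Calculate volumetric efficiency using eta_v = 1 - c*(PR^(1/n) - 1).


PR^(1/n) = 6.8^(1/1.06) = 6.10078565
eta_v = 1 - 0.043 * (6.10078565 - 1)
eta_v = 0.7807

0.7807


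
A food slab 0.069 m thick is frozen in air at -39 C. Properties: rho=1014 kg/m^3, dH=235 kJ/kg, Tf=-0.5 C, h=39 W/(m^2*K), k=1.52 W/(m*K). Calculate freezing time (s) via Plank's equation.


dT = -0.5 - (-39) = 38.5 K
term1 = a/(2h) = 0.069/(2*39) = 0.0008846153846
term2 = a^2/(8k) = 0.069^2/(8*1.52) = 0.0003915296053
t = rho*dH*1000/dT * (term1 + term2)
t = 1014*235*1000/38.5 * (0.0008846153846 + 0.0003915296053)
t = 7899 s

7899


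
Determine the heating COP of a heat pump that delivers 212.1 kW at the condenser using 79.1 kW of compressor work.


COP_hp = Q_cond / W
COP_hp = 212.1 / 79.1
COP_hp = 2.681

2.681


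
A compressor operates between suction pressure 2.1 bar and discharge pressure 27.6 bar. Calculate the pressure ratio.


PR = P_high / P_low
PR = 27.6 / 2.1
PR = 13.143

13.143


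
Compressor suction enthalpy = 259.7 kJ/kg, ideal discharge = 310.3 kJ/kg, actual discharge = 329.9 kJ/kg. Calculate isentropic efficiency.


dh_ideal = 310.3 - 259.7 = 50.6 kJ/kg
dh_actual = 329.9 - 259.7 = 70.2 kJ/kg
eta_s = dh_ideal / dh_actual = 50.6 / 70.2
eta_s = 0.7208

0.7208


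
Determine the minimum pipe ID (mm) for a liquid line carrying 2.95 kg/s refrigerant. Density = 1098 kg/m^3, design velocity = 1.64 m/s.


A = m_dot / (rho * v) = 2.95 / (1098 * 1.64) = 0.001638233595 m^2
d = sqrt(4*A/pi) * 1000
d = 45.7 mm

45.7


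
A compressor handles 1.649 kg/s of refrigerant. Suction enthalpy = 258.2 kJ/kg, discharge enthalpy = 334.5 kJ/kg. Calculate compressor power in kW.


dh = 334.5 - 258.2 = 76.3 kJ/kg
W = m_dot * dh = 1.649 * 76.3 = 125.82 kW

125.82


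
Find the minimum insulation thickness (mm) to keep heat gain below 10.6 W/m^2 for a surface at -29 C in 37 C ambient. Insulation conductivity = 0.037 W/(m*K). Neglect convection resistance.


dT = 37 - (-29) = 66 K
thickness = k * dT / q_max * 1000
thickness = 0.037 * 66 / 10.6 * 1000
thickness = 230.4 mm

230.4


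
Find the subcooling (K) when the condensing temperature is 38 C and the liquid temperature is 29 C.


Subcooling = T_cond - T_liquid
Subcooling = 38 - 29
Subcooling = 9 K

9


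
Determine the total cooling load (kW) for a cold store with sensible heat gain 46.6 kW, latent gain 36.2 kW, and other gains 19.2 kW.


Q_total = Q_s + Q_l + Q_misc
Q_total = 46.6 + 36.2 + 19.2
Q_total = 102.0 kW

102.0


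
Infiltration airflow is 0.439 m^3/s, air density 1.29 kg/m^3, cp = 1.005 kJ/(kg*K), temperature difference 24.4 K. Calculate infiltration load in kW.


Q = V_dot * rho * cp * dT
Q = 0.439 * 1.29 * 1.005 * 24.4
Q = 13.887 kW

13.887


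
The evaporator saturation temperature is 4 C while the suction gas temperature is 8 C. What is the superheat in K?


Superheat = T_suction - T_evap
Superheat = 8 - (4)
Superheat = 4 K

4


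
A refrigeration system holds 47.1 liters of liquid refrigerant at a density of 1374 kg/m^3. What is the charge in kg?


Charge = V * rho / 1000
Charge = 47.1 * 1374 / 1000
Charge = 64.72 kg

64.72


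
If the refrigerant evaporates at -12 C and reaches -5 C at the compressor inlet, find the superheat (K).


Superheat = T_suction - T_evap
Superheat = -5 - (-12)
Superheat = 7 K

7
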